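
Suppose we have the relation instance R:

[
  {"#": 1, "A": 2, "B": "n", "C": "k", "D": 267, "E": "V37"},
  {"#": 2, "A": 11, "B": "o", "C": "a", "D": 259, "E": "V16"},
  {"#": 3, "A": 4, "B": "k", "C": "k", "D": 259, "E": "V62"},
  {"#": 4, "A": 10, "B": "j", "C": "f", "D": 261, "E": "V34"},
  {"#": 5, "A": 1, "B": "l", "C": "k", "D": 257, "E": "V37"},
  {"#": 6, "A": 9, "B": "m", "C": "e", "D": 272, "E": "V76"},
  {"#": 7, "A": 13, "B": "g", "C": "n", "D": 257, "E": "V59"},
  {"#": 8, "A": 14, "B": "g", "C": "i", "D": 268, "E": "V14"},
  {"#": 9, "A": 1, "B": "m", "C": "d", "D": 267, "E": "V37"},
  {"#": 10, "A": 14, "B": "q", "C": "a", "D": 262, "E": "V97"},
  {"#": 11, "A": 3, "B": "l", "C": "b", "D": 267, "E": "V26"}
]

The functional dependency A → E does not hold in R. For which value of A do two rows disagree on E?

14

A=2: row 1 → E = V37 ✓
A=11: row 2 → E = V16 ✓
A=4: row 3 → E = V62 ✓
A=10: row 4 → E = V34 ✓
A=1: rows 5, 9 → E = V37, V37 ✓
A=9: row 6 → E = V76 ✓
A=13: row 7 → E = V59 ✓
A=14: rows 8, 10 → E takes values {V14, V97} — violation
A=3: row 11 → E = V26 ✓
The only A value with inconsistent E is A=14.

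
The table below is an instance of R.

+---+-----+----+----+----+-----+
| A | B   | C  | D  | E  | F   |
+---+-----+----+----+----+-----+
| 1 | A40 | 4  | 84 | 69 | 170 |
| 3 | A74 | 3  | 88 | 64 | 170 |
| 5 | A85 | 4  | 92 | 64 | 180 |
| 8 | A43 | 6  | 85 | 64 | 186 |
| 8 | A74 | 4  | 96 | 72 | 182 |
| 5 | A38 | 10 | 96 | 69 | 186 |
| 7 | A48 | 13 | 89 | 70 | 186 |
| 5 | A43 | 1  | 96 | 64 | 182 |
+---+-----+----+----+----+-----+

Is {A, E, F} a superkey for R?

Yes

All 8 rows have distinct {A, E, F} values, so {A, E, F} → (all attributes) holds and {A, E, F} is a superkey.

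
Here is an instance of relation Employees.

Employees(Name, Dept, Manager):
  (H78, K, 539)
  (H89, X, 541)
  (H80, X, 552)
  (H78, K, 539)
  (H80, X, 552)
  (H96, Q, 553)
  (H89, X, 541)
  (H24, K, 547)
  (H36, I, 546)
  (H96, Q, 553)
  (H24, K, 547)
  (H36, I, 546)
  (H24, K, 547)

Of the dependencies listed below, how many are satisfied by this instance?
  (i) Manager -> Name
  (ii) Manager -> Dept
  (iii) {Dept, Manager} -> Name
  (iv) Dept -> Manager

3

(i) Manager -> Name: every LHS value maps to a single RHS value — holds.
(ii) Manager -> Dept: every LHS value maps to a single RHS value — holds.
(iii) {Dept, Manager} -> Name: every LHS value maps to a single RHS value — holds.
(iv) Dept -> Manager: Dept=K: 5 rows → Manager takes values {539, 547} — violation; Dept=X: 4 rows → Manager takes values {541, 552} — violation — fails.
3 of the 4 dependencies hold.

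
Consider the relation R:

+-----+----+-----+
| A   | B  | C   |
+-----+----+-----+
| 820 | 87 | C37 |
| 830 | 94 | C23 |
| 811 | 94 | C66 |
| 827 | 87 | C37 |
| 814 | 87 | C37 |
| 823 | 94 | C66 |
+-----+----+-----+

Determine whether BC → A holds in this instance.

No

(B=87, C=C37): 3 rows → A takes values {820, 827, 814} — violation
(B=94, C=C23): 1 row → A = 830 ✓
(B=94, C=C66): 2 rows → A takes values {811, 823} — violation
Two rows agree on BC but differ on A, so BC → A does not hold.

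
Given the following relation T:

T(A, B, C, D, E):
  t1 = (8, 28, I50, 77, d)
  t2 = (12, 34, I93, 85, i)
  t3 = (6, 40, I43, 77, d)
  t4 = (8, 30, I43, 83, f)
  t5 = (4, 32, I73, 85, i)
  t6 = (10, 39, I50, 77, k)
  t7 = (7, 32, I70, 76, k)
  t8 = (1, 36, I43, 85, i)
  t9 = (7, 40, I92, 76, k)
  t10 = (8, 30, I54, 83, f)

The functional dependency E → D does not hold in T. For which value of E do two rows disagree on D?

E=d: rows 1, 3 → D = 77, 77 ✓
E=i: rows 2, 5, 8 → D = 85, 85, 85 ✓
E=f: rows 4, 10 → D = 83, 83 ✓
E=k: rows 6, 7, 9 → D takes values {77, 76} — violation
The only E value with inconsistent D is E=k.

k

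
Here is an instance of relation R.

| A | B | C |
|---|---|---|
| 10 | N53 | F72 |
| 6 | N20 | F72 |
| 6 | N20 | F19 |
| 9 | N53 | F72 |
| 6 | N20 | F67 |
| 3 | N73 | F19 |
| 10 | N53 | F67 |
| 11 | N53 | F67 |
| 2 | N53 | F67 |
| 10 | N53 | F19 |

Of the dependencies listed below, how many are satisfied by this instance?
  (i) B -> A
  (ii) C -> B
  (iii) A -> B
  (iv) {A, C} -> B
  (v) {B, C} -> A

2

(i) B -> A: B=N53: 6 rows → A takes values {10, 9, 11, 2} — violation — fails.
(ii) C -> B: C=F72: 3 rows → B takes values {N53, N20} — violation; C=F19: 3 rows → B takes values {N20, N73, N53} — violation; C=F67: 4 rows → B takes values {N20, N53} — violation — fails.
(iii) A -> B: every LHS value maps to a single RHS value — holds.
(iv) {A, C} -> B: every LHS value maps to a single RHS value — holds.
(v) {B, C} -> A: (B=N53, C=F72): 2 rows → A takes values {10, 9} — violation; (B=N53, C=F67): 3 rows → A takes values {10, 11, 2} — violation — fails.
2 of the 5 dependencies hold.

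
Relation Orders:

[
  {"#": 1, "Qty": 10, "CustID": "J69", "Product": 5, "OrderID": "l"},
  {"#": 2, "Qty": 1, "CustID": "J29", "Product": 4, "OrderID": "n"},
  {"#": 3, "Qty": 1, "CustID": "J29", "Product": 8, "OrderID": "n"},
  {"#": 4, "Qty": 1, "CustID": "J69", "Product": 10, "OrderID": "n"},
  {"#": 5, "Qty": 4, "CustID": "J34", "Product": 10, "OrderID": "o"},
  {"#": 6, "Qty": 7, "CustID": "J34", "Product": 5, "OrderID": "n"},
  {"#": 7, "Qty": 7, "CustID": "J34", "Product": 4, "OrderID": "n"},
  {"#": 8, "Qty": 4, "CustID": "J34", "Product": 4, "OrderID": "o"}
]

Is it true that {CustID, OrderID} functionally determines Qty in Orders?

Yes

(CustID=J69, OrderID=l): row 1 → Qty = 10 ✓
(CustID=J29, OrderID=n): rows 2, 3 → Qty = 1, 1 ✓
(CustID=J69, OrderID=n): row 4 → Qty = 1 ✓
(CustID=J34, OrderID=o): rows 5, 8 → Qty = 4, 4 ✓
(CustID=J34, OrderID=n): rows 6, 7 → Qty = 7, 7 ✓
Every {CustID, OrderID} value is associated with a single Qty value, so {CustID, OrderID} -> Qty holds.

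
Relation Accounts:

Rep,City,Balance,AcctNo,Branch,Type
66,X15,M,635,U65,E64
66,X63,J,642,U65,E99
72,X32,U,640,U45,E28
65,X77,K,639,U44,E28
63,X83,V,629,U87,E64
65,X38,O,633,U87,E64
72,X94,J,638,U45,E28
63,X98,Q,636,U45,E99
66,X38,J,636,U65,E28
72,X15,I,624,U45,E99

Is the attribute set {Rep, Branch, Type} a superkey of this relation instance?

Two distinct rows share (Rep=72, Branch=U45, Type=E28), so {Rep, Branch, Type} does not determine every attribute — not a superkey.

No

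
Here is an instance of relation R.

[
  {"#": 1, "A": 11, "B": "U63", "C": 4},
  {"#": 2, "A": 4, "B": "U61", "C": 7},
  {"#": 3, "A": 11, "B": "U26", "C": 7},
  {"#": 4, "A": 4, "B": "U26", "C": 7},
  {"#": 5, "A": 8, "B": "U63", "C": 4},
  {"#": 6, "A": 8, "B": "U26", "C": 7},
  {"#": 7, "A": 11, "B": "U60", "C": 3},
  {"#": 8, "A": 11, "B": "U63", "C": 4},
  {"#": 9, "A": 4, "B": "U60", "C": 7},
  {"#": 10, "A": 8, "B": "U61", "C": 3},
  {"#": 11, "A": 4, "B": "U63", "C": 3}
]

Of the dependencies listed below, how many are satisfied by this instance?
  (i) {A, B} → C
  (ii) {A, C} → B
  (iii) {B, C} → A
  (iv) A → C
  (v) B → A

1

(i) {A, B} → C: every LHS value maps to a single RHS value — holds.
(ii) {A, C} → B: (A=4, C=7): rows 2, 4, 9 → B takes values {U61, U26, U60} — violation — fails.
(iii) {B, C} → A: (B=U63, C=4): rows 1, 5, 8 → A takes values {11, 8} — violation; (B=U26, C=7): rows 3, 4, 6 → A takes values {11, 4, 8} — violation — fails.
(iv) A → C: A=11: rows 1, 3, 7, 8 → C takes values {4, 7, 3} — violation; A=4: rows 2, 4, 9, 11 → C takes values {7, 3} — violation; A=8: rows 5, 6, 10 → C takes values {4, 7, 3} — violation — fails.
(v) B → A: B=U63: rows 1, 5, 8, 11 → A takes values {11, 8, 4} — violation; B=U61: rows 2, 10 → A takes values {4, 8} — violation; B=U26: rows 3, 4, 6 → A takes values {11, 4, 8} — violation; B=U60: rows 7, 9 → A takes values {11, 4} — violation — fails.
1 of the 5 dependencies holds.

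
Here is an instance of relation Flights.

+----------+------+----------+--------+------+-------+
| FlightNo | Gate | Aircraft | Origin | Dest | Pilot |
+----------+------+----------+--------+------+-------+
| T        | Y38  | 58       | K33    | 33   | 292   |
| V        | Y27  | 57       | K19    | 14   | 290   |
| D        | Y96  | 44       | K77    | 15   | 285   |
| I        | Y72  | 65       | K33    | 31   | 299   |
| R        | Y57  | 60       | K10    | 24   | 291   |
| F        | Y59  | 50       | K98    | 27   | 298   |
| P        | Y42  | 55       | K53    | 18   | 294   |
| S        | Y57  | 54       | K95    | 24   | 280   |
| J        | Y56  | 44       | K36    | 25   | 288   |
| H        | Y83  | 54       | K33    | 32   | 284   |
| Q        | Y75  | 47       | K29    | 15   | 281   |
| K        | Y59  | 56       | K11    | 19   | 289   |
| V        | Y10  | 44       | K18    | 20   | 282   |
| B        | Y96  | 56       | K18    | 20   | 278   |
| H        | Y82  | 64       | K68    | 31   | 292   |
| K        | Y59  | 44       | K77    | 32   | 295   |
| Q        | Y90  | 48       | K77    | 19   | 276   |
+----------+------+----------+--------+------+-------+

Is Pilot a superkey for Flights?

No

Two distinct rows share Pilot=292, so Pilot does not determine every attribute — not a superkey.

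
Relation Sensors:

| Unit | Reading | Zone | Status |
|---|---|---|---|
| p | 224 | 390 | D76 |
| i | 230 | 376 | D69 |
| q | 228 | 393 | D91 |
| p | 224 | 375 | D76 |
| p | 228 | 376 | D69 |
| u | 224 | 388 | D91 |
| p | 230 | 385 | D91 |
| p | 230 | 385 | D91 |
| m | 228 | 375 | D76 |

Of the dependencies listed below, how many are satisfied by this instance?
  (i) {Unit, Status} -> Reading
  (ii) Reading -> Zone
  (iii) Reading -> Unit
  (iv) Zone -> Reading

(i) {Unit, Status} -> Reading: every LHS value maps to a single RHS value — holds.
(ii) Reading -> Zone: Reading=224: 3 rows → Zone takes values {390, 375, 388} — violation; Reading=230: 3 rows → Zone takes values {376, 385} — violation; Reading=228: 3 rows → Zone takes values {393, 376, 375} — violation — fails.
(iii) Reading -> Unit: Reading=224: 3 rows → Unit takes values {p, u} — violation; Reading=230: 3 rows → Unit takes values {i, p} — violation; Reading=228: 3 rows → Unit takes values {q, p, m} — violation — fails.
(iv) Zone -> Reading: Zone=376: 2 rows → Reading takes values {230, 228} — violation; Zone=375: 2 rows → Reading takes values {224, 228} — violation — fails.
1 of the 4 dependencies holds.

1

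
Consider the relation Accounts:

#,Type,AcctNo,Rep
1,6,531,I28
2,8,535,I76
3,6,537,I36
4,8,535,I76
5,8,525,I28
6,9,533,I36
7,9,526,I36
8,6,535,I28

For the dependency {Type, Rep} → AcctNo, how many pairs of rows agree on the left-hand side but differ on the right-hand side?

(Type=6, Rep=I28): violating pairs (1,8) — 1 pair.
(Type=8, Rep=I76): all 2 rows agree on AcctNo — 0 pairs.
(Type=9, Rep=I36): violating pairs (6,7) — 1 pair.

2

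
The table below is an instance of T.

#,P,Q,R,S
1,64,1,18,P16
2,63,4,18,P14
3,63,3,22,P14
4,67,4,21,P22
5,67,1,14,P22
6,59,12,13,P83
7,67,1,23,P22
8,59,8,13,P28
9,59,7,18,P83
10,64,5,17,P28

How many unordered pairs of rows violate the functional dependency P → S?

3

P=64: violating pairs (1,10) — 1 pair.
P=63: all 2 rows agree on S — 0 pairs.
P=67: all 3 rows agree on S — 0 pairs.
P=59: violating pairs (6,8), (8,9) — 2 pairs.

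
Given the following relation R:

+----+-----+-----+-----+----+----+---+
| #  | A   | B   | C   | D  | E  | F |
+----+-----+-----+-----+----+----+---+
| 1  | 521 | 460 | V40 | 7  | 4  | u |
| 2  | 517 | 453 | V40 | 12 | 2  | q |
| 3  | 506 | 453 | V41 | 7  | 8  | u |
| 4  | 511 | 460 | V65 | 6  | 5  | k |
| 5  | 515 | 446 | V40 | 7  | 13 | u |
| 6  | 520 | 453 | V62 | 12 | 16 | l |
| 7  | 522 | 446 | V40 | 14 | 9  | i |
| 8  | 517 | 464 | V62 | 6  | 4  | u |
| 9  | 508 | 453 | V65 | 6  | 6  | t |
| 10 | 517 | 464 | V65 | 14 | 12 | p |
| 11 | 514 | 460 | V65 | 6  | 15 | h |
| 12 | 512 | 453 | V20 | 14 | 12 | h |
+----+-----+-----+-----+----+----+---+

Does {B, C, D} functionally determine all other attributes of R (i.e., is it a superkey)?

No

Rows 4 and 11 have the same {B, C, D} value (B=460, C=V65, D=6) but are distinct tuples, so {B, C, D} does not determine every attribute — not a superkey.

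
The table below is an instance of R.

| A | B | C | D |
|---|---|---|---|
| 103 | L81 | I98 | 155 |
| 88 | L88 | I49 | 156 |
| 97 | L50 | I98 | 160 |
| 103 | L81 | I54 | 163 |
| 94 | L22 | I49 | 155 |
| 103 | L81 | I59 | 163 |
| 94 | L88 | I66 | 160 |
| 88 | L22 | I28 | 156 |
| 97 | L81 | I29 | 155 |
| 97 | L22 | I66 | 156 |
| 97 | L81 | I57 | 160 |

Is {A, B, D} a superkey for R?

Two distinct rows share (A=103, B=L81, D=163), so {A, B, D} does not determine every attribute — not a superkey.

No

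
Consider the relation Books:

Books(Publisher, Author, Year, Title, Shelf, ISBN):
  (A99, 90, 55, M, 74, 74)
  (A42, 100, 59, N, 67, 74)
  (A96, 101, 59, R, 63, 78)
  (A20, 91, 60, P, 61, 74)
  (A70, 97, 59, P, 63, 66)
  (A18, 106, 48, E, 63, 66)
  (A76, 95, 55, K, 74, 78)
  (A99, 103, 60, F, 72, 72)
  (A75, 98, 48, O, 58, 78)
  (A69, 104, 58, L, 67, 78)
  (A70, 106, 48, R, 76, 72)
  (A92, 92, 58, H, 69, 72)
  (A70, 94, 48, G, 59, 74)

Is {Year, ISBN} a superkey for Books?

Yes

All 13 rows have distinct {Year, ISBN} values, so {Year, ISBN} → (all attributes) holds and {Year, ISBN} is a superkey.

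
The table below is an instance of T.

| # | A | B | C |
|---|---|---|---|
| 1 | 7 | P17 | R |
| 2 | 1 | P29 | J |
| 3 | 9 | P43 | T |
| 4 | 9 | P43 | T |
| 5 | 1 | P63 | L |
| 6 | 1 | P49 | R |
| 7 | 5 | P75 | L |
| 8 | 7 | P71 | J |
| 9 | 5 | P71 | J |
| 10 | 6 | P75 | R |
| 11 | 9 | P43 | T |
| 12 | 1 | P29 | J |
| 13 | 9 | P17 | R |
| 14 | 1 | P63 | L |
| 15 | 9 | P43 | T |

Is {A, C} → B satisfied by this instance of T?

(A=7, C=R): row 1 → B = P17 ✓
(A=1, C=J): rows 2, 12 → B = P29, P29 ✓
(A=9, C=T): rows 3, 4, 11, 15 → B = P43, P43, P43, P43 ✓
(A=1, C=L): rows 5, 14 → B = P63, P63 ✓
(A=1, C=R): row 6 → B = P49 ✓
(A=5, C=L): row 7 → B = P75 ✓
(A=7, C=J): row 8 → B = P71 ✓
(A=5, C=J): row 9 → B = P71 ✓
(A=6, C=R): row 10 → B = P75 ✓
(A=9, C=R): row 13 → B = P17 ✓
Every {A, C} value is associated with a single B value, so {A, C} → B holds.

Yes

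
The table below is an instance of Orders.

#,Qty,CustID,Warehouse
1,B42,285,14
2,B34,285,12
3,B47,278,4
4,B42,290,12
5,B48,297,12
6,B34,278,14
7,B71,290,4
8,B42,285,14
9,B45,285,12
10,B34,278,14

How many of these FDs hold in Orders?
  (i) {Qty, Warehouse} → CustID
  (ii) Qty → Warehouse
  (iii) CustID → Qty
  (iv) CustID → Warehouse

1

(i) {Qty, Warehouse} → CustID: every LHS value maps to a single RHS value — holds.
(ii) Qty → Warehouse: Qty=B42: rows 1, 4, 8 → Warehouse takes values {14, 12} — violation; Qty=B34: rows 2, 6, 10 → Warehouse takes values {12, 14} — violation — fails.
(iii) CustID → Qty: CustID=285: rows 1, 2, 8, 9 → Qty takes values {B42, B34, B45} — violation; CustID=278: rows 3, 6, 10 → Qty takes values {B47, B34} — violation; CustID=290: rows 4, 7 → Qty takes values {B42, B71} — violation — fails.
(iv) CustID → Warehouse: CustID=285: rows 1, 2, 8, 9 → Warehouse takes values {14, 12} — violation; CustID=278: rows 3, 6, 10 → Warehouse takes values {4, 14} — violation; CustID=290: rows 4, 7 → Warehouse takes values {12, 4} — violation — fails.
1 of the 4 dependencies holds.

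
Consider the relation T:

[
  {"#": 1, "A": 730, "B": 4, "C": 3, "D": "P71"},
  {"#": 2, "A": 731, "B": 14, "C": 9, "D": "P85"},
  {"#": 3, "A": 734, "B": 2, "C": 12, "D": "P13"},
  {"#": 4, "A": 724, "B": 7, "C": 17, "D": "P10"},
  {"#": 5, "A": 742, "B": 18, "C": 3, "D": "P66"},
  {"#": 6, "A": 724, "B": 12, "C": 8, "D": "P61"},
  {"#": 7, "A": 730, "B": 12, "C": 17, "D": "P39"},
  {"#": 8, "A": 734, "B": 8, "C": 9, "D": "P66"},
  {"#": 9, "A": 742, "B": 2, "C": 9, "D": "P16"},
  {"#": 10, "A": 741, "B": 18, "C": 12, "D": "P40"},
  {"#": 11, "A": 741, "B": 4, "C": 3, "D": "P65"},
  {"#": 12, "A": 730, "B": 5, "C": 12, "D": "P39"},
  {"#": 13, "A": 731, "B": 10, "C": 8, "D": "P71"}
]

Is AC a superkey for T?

All 13 rows have distinct AC values, so AC → (all attributes) holds and AC is a superkey.

Yes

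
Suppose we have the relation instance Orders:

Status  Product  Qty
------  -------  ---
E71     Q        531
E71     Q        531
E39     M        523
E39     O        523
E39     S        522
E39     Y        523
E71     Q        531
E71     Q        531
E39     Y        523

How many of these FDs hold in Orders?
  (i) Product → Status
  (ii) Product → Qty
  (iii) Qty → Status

(i) Product → Status: every LHS value maps to a single RHS value — holds.
(ii) Product → Qty: every LHS value maps to a single RHS value — holds.
(iii) Qty → Status: every LHS value maps to a single RHS value — holds.
3 of the 3 dependencies hold.

3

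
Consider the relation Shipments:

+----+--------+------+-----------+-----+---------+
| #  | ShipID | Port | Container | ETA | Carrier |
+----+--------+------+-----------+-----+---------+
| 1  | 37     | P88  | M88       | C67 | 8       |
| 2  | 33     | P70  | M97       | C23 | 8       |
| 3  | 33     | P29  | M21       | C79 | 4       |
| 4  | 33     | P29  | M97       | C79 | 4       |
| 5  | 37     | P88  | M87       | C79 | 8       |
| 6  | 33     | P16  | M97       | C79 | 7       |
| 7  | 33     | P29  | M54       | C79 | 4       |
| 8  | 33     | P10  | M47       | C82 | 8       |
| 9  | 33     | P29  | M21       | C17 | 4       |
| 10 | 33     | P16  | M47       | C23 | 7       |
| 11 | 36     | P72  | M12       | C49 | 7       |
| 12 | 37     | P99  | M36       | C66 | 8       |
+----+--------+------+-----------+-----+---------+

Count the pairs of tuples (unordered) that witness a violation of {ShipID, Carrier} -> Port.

3

(ShipID=37, Carrier=8): violating pairs (1,12), (5,12) — 2 pairs.
(ShipID=33, Carrier=8): violating pairs (2,8) — 1 pair.
(ShipID=33, Carrier=4): all 4 rows agree on Port — 0 pairs.
(ShipID=33, Carrier=7): all 2 rows agree on Port — 0 pairs.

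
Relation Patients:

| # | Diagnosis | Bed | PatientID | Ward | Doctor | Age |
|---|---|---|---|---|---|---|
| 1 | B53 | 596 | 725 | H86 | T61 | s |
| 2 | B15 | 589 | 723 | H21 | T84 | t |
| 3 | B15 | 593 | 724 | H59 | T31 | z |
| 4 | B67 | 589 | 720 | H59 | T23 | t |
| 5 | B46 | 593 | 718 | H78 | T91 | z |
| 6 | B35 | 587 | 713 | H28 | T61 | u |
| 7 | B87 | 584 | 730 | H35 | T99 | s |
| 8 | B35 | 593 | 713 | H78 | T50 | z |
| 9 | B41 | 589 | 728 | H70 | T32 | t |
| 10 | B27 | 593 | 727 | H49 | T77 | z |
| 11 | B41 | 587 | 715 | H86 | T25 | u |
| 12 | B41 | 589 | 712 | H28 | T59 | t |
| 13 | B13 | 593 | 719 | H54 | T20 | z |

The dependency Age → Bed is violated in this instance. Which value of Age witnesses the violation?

Age=s: rows 1, 7 → Bed takes values {596, 584} — violation
Age=t: rows 2, 4, 9, 12 → Bed = 589, 589, 589, 589 ✓
Age=z: rows 3, 5, 8, 10, 13 → Bed = 593, 593, 593, 593, 593 ✓
Age=u: rows 6, 11 → Bed = 587, 587 ✓
The only Age value with inconsistent Bed is Age=s.

s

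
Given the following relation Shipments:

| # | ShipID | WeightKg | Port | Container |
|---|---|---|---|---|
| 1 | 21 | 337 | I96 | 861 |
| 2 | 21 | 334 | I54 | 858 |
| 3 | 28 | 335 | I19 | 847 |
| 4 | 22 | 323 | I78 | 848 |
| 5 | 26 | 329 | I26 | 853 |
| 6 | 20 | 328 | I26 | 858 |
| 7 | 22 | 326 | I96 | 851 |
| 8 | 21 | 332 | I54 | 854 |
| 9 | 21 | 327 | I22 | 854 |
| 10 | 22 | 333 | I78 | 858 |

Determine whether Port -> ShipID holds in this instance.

Port=I96: rows 1, 7 → ShipID takes values {21, 22} — violation
Port=I54: rows 2, 8 → ShipID = 21, 21 ✓
Port=I19: row 3 → ShipID = 28 ✓
Port=I78: rows 4, 10 → ShipID = 22, 22 ✓
Port=I26: rows 5, 6 → ShipID takes values {26, 20} — violation
Port=I22: row 9 → ShipID = 21 ✓
Two rows agree on Port but differ on ShipID, so Port -> ShipID does not hold.

No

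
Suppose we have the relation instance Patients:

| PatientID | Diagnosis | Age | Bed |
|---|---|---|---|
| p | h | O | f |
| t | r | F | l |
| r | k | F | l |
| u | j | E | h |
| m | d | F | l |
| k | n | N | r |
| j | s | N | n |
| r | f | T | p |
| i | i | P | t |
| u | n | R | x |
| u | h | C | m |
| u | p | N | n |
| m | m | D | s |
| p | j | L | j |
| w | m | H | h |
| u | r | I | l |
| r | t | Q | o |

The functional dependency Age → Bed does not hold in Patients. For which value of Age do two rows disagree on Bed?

N

Age=O: 1 row → Bed = f ✓
Age=F: 3 rows → Bed = l, l, l ✓
Age=E: 1 row → Bed = h ✓
Age=N: 3 rows → Bed takes values {r, n} — violation
Age=T: 1 row → Bed = p ✓
Age=P: 1 row → Bed = t ✓
Age=R: 1 row → Bed = x ✓
Age=C: 1 row → Bed = m ✓
Age=D: 1 row → Bed = s ✓
Age=L: 1 row → Bed = j ✓
Age=H: 1 row → Bed = h ✓
Age=I: 1 row → Bed = l ✓
Age=Q: 1 row → Bed = o ✓
The only Age value with inconsistent Bed is Age=N.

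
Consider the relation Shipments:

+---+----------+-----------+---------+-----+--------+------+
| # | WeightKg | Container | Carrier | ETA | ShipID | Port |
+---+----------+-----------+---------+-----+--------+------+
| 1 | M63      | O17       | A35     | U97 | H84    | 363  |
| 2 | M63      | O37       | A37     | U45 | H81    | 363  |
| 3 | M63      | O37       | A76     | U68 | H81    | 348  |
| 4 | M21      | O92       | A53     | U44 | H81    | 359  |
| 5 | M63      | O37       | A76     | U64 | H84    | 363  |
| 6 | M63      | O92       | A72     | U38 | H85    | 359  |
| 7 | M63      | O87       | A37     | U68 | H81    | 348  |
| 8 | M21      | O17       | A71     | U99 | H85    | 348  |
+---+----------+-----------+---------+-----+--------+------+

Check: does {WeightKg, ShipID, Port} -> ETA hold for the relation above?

No

(WeightKg=M63, ShipID=H84, Port=363): rows 1, 5 → ETA takes values {U97, U64} — violation
(WeightKg=M63, ShipID=H81, Port=363): row 2 → ETA = U45 ✓
(WeightKg=M63, ShipID=H81, Port=348): rows 3, 7 → ETA = U68, U68 ✓
(WeightKg=M21, ShipID=H81, Port=359): row 4 → ETA = U44 ✓
(WeightKg=M63, ShipID=H85, Port=359): row 6 → ETA = U38 ✓
(WeightKg=M21, ShipID=H85, Port=348): row 8 → ETA = U99 ✓
Two rows agree on {WeightKg, ShipID, Port} but differ on ETA, so {WeightKg, ShipID, Port} -> ETA does not hold.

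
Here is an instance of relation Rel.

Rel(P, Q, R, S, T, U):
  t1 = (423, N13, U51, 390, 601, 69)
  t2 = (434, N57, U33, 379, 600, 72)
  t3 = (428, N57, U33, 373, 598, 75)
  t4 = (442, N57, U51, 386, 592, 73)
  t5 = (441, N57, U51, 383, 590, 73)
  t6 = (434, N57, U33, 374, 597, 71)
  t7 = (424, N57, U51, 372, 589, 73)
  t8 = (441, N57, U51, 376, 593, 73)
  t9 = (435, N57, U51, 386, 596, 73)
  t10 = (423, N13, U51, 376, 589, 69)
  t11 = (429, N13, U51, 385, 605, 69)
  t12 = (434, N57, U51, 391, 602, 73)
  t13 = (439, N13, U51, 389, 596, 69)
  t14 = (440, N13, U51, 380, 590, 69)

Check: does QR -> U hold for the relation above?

(Q=N13, R=U51): rows 1, 10, 11, 13, 14 → U = 69, 69, 69, 69, 69 ✓
(Q=N57, R=U33): rows 2, 3, 6 → U takes values {72, 75, 71} — violation
(Q=N57, R=U51): rows 4, 5, 7, 8, 9, 12 → U = 73, 73, 73, 73, 73, 73 ✓
Two rows agree on QR but differ on U, so QR -> U does not hold.

No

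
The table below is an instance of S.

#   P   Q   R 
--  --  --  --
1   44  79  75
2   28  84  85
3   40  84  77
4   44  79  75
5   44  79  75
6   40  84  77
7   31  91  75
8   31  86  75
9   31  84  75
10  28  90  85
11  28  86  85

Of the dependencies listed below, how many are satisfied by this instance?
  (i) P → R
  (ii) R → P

1

(i) P → R: every LHS value maps to a single RHS value — holds.
(ii) R → P: R=75: rows 1, 4, 5, 7, 8, 9 → P takes values {44, 31} — violation — fails.
1 of the 2 dependencies holds.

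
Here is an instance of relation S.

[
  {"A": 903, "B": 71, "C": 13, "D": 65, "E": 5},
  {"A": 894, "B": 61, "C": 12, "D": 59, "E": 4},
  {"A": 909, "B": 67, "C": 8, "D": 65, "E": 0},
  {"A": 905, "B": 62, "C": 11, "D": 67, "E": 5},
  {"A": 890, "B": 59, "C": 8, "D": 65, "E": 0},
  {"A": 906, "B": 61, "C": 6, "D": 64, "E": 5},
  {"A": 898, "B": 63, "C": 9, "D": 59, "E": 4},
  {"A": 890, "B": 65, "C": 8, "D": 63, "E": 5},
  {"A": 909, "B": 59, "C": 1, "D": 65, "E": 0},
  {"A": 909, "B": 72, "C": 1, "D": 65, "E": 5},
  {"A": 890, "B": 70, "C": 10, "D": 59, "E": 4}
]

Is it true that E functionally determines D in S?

E=5: 5 rows → D takes values {65, 67, 64, 63} — violation
E=4: 3 rows → D = 59, 59, 59 ✓
E=0: 3 rows → D = 65, 65, 65 ✓
Two rows agree on E but differ on D, so E → D does not hold.

No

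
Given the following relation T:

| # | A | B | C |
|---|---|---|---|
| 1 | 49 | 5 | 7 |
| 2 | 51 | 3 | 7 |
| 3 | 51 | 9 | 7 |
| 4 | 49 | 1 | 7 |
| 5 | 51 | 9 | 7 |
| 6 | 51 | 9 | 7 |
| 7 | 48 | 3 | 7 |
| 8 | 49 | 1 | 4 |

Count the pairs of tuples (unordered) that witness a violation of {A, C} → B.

(A=49, C=7): violating pairs (1,4) — 1 pair.
(A=51, C=7): violating pairs (2,3), (2,5), (2,6) — 3 pairs.

4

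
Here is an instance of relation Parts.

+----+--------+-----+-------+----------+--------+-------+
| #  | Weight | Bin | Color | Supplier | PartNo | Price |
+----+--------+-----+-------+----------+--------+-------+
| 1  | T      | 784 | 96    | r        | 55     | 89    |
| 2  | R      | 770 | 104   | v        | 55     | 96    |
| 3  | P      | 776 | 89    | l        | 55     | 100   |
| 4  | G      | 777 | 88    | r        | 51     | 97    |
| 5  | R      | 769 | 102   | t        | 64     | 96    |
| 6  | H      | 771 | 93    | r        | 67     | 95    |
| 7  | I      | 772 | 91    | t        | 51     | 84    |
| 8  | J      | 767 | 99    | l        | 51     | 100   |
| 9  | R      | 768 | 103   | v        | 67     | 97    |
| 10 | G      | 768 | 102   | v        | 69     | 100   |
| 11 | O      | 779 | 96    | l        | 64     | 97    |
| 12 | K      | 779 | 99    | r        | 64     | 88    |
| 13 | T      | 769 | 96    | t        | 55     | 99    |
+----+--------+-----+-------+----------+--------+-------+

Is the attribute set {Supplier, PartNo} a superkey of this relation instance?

Yes

All 13 rows have distinct {Supplier, PartNo} values, so {Supplier, PartNo} → (all attributes) holds and {Supplier, PartNo} is a superkey.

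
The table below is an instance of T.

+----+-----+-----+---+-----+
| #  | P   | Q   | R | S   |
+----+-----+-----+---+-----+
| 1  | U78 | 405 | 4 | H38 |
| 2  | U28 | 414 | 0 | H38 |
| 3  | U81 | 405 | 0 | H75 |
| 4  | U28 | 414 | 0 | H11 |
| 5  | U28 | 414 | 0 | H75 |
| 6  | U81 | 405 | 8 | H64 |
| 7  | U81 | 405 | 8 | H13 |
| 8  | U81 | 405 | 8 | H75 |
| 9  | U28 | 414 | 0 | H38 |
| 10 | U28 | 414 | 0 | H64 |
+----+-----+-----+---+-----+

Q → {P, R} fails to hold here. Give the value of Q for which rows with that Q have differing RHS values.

405

Q=405: rows 1, 3, 6, 7, 8 → {P,R} takes values {(U78, 4), (U81, 0), (U81, 8)} — violation
Q=414: rows 2, 4, 5, 9, 10 → {P,R} = (U28, 0), (U28, 0), (U28, 0), (U28, 0), (U28, 0) ✓
The only Q value with inconsistent RHS is Q=405.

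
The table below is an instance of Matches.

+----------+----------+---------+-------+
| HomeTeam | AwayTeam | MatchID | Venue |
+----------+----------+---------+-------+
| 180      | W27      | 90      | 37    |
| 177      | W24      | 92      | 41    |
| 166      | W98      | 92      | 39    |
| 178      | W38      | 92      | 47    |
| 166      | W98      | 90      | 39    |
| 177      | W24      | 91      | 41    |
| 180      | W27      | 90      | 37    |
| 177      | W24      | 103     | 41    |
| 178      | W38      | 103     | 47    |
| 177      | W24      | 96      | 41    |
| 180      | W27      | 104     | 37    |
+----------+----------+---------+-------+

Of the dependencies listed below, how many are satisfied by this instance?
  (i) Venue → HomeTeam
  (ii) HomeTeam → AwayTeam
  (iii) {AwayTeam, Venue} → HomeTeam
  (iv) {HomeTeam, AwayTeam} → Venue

4

(i) Venue → HomeTeam: every LHS value maps to a single RHS value — holds.
(ii) HomeTeam → AwayTeam: every LHS value maps to a single RHS value — holds.
(iii) {AwayTeam, Venue} → HomeTeam: every LHS value maps to a single RHS value — holds.
(iv) {HomeTeam, AwayTeam} → Venue: every LHS value maps to a single RHS value — holds.
4 of the 4 dependencies hold.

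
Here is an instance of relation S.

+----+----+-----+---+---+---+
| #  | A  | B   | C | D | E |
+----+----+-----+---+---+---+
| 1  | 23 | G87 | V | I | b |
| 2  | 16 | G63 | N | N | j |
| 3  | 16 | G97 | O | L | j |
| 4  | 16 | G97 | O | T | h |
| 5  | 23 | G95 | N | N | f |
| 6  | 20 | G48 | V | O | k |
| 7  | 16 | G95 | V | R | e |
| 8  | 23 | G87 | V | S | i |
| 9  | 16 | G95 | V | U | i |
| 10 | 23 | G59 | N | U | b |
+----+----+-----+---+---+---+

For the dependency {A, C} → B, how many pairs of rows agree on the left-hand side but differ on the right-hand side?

1

(A=23, C=V): all 2 rows agree on B — 0 pairs.
(A=16, C=O): all 2 rows agree on B — 0 pairs.
(A=23, C=N): violating pairs (5,10) — 1 pair.
(A=16, C=V): all 2 rows agree on B — 0 pairs.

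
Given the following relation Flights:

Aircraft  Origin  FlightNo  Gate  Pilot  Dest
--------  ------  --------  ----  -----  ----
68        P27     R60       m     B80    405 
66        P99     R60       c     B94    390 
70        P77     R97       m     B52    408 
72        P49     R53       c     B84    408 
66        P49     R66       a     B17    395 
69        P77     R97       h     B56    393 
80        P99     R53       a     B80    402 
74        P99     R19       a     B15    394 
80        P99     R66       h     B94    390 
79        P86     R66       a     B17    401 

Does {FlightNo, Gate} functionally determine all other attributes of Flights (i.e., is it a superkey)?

No

Two distinct rows share (FlightNo=R66, Gate=a), so {FlightNo, Gate} does not determine every attribute — not a superkey.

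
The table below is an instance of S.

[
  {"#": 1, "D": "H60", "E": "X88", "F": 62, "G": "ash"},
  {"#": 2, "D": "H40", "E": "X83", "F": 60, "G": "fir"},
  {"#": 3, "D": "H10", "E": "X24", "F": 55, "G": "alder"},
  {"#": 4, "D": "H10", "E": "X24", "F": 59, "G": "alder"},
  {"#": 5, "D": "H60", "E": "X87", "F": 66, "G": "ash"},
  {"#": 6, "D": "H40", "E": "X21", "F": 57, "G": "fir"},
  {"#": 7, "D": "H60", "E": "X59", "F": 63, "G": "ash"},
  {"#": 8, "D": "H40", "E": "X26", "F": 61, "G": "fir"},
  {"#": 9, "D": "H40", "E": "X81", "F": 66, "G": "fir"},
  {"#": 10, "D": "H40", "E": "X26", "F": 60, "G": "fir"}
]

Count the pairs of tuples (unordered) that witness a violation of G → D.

G=ash: all 3 rows agree on D — 0 pairs.
G=fir: all 5 rows agree on D — 0 pairs.
G=alder: all 2 rows agree on D — 0 pairs.

0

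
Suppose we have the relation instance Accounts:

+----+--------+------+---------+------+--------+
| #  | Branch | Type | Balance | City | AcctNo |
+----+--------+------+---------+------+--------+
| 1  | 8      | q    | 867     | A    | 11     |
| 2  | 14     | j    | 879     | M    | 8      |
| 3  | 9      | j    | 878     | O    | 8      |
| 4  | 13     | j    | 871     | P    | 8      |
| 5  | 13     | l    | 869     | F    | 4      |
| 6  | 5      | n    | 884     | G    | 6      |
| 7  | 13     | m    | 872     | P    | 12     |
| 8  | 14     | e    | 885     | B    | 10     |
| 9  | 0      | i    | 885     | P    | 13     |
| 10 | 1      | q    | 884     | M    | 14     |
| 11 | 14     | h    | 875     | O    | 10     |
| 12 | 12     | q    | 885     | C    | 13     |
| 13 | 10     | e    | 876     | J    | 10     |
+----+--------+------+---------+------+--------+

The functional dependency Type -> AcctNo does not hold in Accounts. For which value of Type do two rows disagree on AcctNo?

Type=q: rows 1, 10, 12 → AcctNo takes values {11, 14, 13} — violation
Type=j: rows 2, 3, 4 → AcctNo = 8, 8, 8 ✓
Type=l: row 5 → AcctNo = 4 ✓
Type=n: row 6 → AcctNo = 6 ✓
Type=m: row 7 → AcctNo = 12 ✓
Type=e: rows 8, 13 → AcctNo = 10, 10 ✓
Type=i: row 9 → AcctNo = 13 ✓
Type=h: row 11 → AcctNo = 10 ✓
The only Type value with inconsistent AcctNo is Type=q.

q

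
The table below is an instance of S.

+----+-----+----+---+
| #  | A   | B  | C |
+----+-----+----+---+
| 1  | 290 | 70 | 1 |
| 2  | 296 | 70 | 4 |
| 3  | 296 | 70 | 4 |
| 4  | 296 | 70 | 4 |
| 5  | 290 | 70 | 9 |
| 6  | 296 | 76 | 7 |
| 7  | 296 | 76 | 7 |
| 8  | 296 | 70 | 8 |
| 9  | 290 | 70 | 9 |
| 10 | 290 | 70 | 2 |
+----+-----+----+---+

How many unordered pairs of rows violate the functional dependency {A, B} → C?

(A=290, B=70): violating pairs (1,5), (1,9), (1,10), (5,10), (9,10) — 5 pairs.
(A=296, B=70): violating pairs (2,8), (3,8), (4,8) — 3 pairs.
(A=296, B=76): all 2 rows agree on C — 0 pairs.

8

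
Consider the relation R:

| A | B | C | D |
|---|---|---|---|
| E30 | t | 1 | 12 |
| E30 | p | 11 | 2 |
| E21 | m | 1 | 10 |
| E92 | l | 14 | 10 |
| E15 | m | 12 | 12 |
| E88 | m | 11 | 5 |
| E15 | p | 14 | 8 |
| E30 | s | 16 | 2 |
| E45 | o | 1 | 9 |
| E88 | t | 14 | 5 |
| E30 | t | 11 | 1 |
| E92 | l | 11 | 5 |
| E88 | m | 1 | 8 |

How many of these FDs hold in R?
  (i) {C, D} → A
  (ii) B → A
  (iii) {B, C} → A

(i) {C, D} → A: (C=11, D=5): 2 rows → A takes values {E88, E92} — violation — fails.
(ii) B → A: B=t: 3 rows → A takes values {E30, E88} — violation; B=p: 2 rows → A takes values {E30, E15} — violation; B=m: 4 rows → A takes values {E21, E15, E88} — violation — fails.
(iii) {B, C} → A: (B=m, C=1): 2 rows → A takes values {E21, E88} — violation — fails.
None of the 3 dependencies hold.

0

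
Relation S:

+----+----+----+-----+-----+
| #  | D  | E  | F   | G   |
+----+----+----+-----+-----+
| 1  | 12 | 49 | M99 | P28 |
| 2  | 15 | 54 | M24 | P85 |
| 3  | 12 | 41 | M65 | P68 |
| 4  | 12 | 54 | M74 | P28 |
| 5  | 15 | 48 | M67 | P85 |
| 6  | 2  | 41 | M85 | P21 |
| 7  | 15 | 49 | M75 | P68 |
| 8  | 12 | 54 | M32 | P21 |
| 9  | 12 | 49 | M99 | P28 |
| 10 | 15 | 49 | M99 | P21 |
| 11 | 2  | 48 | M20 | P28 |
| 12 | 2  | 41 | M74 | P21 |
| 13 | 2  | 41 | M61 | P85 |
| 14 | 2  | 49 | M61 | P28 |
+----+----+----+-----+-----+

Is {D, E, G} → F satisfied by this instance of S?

No

(D=12, E=49, G=P28): rows 1, 9 → F = M99, M99 ✓
(D=15, E=54, G=P85): row 2 → F = M24 ✓
(D=12, E=41, G=P68): row 3 → F = M65 ✓
(D=12, E=54, G=P28): row 4 → F = M74 ✓
(D=15, E=48, G=P85): row 5 → F = M67 ✓
(D=2, E=41, G=P21): rows 6, 12 → F takes values {M85, M74} — violation
(D=15, E=49, G=P68): row 7 → F = M75 ✓
(D=12, E=54, G=P21): row 8 → F = M32 ✓
(D=15, E=49, G=P21): row 10 → F = M99 ✓
(D=2, E=48, G=P28): row 11 → F = M20 ✓
(D=2, E=41, G=P85): row 13 → F = M61 ✓
(D=2, E=49, G=P28): row 14 → F = M61 ✓
Two rows agree on {D, E, G} but differ on F, so {D, E, G} → F does not hold.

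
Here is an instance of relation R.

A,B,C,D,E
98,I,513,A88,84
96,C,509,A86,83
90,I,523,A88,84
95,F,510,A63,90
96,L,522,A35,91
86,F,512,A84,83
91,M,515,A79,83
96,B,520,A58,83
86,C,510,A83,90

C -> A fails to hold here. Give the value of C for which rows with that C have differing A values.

C=513: 1 row → A = 98 ✓
C=509: 1 row → A = 96 ✓
C=523: 1 row → A = 90 ✓
C=510: 2 rows → A takes values {95, 86} — violation
C=522: 1 row → A = 96 ✓
C=512: 1 row → A = 86 ✓
C=515: 1 row → A = 91 ✓
C=520: 1 row → A = 96 ✓
The only C value with inconsistent A is C=510.

510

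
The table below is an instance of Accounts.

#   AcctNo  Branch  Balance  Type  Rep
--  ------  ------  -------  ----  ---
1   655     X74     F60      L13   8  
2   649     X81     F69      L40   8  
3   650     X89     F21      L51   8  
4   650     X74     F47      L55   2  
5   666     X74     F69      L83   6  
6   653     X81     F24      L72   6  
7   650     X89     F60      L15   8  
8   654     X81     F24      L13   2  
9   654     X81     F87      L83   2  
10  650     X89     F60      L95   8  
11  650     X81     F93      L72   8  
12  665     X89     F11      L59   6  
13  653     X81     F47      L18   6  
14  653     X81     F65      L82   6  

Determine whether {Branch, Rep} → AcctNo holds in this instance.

(Branch=X74, Rep=8): row 1 → AcctNo = 655 ✓
(Branch=X81, Rep=8): rows 2, 11 → AcctNo takes values {649, 650} — violation
(Branch=X89, Rep=8): rows 3, 7, 10 → AcctNo = 650, 650, 650 ✓
(Branch=X74, Rep=2): row 4 → AcctNo = 650 ✓
(Branch=X74, Rep=6): row 5 → AcctNo = 666 ✓
(Branch=X81, Rep=6): rows 6, 13, 14 → AcctNo = 653, 653, 653 ✓
(Branch=X81, Rep=2): rows 8, 9 → AcctNo = 654, 654 ✓
(Branch=X89, Rep=6): row 12 → AcctNo = 665 ✓
Two rows agree on {Branch, Rep} but differ on AcctNo, so {Branch, Rep} → AcctNo does not hold.

No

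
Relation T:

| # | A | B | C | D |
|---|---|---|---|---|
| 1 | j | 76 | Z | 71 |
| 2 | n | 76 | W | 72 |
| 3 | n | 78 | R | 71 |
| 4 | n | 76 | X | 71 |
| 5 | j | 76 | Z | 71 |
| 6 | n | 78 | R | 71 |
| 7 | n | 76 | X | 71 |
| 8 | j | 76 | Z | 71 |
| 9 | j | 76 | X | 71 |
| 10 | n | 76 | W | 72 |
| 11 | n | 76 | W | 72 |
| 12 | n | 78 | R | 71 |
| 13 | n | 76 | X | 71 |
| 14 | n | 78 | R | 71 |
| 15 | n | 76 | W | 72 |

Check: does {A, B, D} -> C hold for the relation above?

(A=j, B=76, D=71): rows 1, 5, 8, 9 → C takes values {Z, X} — violation
(A=n, B=76, D=72): rows 2, 10, 11, 15 → C = W, W, W, W ✓
(A=n, B=78, D=71): rows 3, 6, 12, 14 → C = R, R, R, R ✓
(A=n, B=76, D=71): rows 4, 7, 13 → C = X, X, X ✓
Two rows agree on {A, B, D} but differ on C, so {A, B, D} -> C does not hold.

No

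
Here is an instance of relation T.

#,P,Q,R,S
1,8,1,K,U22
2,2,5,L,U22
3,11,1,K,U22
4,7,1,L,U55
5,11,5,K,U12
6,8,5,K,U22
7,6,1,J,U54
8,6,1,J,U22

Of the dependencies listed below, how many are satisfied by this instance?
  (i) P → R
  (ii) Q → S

1

(i) P → R: every LHS value maps to a single RHS value — holds.
(ii) Q → S: Q=1: rows 1, 3, 4, 7, 8 → S takes values {U22, U55, U54} — violation; Q=5: rows 2, 5, 6 → S takes values {U22, U12} — violation — fails.
1 of the 2 dependencies holds.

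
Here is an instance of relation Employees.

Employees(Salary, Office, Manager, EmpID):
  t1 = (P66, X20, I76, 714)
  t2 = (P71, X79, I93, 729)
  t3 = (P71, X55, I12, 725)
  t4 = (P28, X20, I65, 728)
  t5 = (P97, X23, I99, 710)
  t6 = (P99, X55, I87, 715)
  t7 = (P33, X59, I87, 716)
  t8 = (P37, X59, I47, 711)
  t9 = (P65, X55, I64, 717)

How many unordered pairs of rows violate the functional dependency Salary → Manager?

1

Salary=P71: violating pairs (2,3) — 1 pair.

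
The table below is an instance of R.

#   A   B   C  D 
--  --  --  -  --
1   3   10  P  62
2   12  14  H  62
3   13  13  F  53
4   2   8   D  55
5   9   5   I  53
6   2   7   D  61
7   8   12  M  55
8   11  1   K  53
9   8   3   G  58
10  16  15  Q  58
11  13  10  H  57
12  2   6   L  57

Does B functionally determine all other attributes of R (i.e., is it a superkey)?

No

Rows 1 and 11 have the same B value B=10 but are distinct tuples, so B does not determine every attribute — not a superkey.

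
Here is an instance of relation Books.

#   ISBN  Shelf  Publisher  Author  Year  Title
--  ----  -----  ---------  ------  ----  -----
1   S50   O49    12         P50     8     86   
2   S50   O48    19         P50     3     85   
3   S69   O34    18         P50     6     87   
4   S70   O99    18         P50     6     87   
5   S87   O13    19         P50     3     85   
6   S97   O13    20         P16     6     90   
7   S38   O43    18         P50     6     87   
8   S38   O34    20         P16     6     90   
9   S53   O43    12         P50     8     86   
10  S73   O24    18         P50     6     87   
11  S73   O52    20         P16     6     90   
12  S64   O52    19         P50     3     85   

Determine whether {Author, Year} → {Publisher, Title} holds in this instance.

Yes

(Author=P50, Year=8): rows 1, 9 → {Publisher,Title} = (12, 86), (12, 86) ✓
(Author=P50, Year=3): rows 2, 5, 12 → {Publisher,Title} = (19, 85), (19, 85), (19, 85) ✓
(Author=P50, Year=6): rows 3, 4, 7, 10 → {Publisher,Title} = (18, 87), (18, 87), (18, 87), (18, 87) ✓
(Author=P16, Year=6): rows 6, 8, 11 → {Publisher,Title} = (20, 90), (20, 90), (20, 90) ✓
Every {Author, Year} value is associated with a single {Publisher, Title} value, so {Author, Year} → {Publisher, Title} holds.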